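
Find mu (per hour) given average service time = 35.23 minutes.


mu = 60 / avg_service_time = 60 / 35.23 = 1.7 per hour

1.7 per hour


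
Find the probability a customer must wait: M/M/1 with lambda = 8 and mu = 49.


P(wait) = rho = lambda/mu = 8/49 = 0.1633

0.1633


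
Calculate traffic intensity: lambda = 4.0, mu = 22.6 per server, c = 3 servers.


rho = lambda / (c * mu) = 4.0 / (3 * 22.6) = 0.059

0.059


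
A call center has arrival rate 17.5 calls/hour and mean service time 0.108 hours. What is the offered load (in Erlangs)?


Offered load a = lambda * E[S] = 17.5 * 0.108 = 1.89 Erlangs

1.89 Erlangs


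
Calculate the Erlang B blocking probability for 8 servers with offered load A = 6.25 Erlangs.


B(N,A) = (A^N/N!) / sum(A^k/k!, k=0..N) with N=8, A=6.25 = 0.1359

0.1359


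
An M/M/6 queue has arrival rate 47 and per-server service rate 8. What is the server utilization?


rho = lambda/(c*mu) = 47/(6*8) = 0.9792

0.9792


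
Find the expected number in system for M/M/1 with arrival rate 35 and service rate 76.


rho = 35/76; L = rho/(1-rho) = 0.85

0.85


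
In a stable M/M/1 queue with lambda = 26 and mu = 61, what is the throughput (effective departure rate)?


For a stable queue (lambda < mu), throughput = lambda = 26 per hour

26 per hour


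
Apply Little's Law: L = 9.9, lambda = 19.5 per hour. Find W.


W = L / lambda = 9.9 / 19.5 = 0.5077 hours

0.5077 hours


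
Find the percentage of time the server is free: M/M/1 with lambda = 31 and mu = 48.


Idle fraction = (1 - rho) * 100 = (1 - 31/48) * 100 = 35.4%

35.4%


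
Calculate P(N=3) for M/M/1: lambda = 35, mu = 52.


rho = 35/52; P(n) = (1-rho)*rho^n = (1-35/52)*(35/52)^3 = 0.0997

0.0997


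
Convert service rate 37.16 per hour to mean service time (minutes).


Mean service time = 60/mu = 60/37.16 = 1.61 minutes

1.61 minutes


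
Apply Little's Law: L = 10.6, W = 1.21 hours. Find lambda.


lambda = L / W = 10.6 / 1.21 = 8.76 per hour

8.76 per hour


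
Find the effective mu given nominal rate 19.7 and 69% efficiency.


Effective rate = mu * efficiency = 19.7 * 0.69 = 13.59 per hour

13.59 per hour


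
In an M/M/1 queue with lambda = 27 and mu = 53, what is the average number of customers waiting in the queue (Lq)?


rho = 27/53; Lq = rho^2/(1-rho) = 0.53

0.53


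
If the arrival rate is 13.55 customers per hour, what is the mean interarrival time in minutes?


Mean interarrival time = 60/lambda = 60/13.55 = 4.43 minutes

4.43 minutes


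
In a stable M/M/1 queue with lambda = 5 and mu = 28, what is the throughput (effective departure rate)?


For a stable queue (lambda < mu), throughput = lambda = 5 per hour

5 per hour


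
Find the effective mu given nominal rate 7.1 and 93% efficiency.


Effective rate = mu * efficiency = 7.1 * 0.93 = 6.6 per hour

6.6 per hour


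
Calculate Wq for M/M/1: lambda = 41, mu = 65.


rho = 41/65; Wq = rho/(mu - lambda) = 0.0263 hours

0.0263 hours


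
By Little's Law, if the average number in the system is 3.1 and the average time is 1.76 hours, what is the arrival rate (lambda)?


lambda = L / W = 3.1 / 1.76 = 1.76 per hour

1.76 per hour


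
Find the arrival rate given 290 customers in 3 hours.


lambda = total arrivals / time = 290 / 3 = 96.67 per hour

96.67 per hour


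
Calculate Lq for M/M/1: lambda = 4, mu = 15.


rho = 4/15; Lq = rho^2/(1-rho) = 0.1

0.1


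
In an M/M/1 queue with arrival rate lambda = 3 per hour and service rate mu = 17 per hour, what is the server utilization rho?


rho = lambda/mu = 3/17 = 0.1765

0.1765


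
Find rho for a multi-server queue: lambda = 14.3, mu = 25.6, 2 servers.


rho = lambda / (c * mu) = 14.3 / (2 * 25.6) = 0.2793

0.2793


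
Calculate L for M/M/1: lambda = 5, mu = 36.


rho = 5/36; L = rho/(1-rho) = 0.16

0.16


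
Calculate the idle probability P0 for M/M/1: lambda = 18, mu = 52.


P0 = 1 - rho = 1 - 18/52 = 0.6538

0.6538


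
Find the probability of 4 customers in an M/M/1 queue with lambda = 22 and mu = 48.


rho = 22/48; P(n) = (1-rho)*rho^n = (1-22/48)*(22/48)^4 = 0.0239

0.0239


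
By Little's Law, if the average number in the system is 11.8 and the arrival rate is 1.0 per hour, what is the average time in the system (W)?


W = L / lambda = 11.8 / 1.0 = 11.8 hours

11.8 hours


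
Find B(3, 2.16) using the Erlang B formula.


B(N,A) = (A^N/N!) / sum(A^k/k!, k=0..N) with N=3, A=2.16 = 0.2342

0.2342


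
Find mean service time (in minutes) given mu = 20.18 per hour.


Mean service time = 60/mu = 60/20.18 = 2.97 minutes

2.97 minutes


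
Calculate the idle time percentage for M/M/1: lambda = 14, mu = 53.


Idle fraction = (1 - rho) * 100 = (1 - 14/53) * 100 = 73.6%

73.6%


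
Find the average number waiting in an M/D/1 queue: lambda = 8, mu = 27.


M/D/1: Lq = rho^2 / (2*(1-rho)) where rho = 8/27; Lq = 0.06

0.06


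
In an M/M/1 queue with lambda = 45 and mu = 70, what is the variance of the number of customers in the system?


rho = 45/70; Var(N) = rho/(1-rho)^2 = 5.04

5.04


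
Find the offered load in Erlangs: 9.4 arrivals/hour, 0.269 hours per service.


Offered load a = lambda * E[S] = 9.4 * 0.269 = 2.53 Erlangs

2.53 Erlangs


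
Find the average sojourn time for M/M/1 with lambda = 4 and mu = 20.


W = 1/(mu - lambda) = 1/(20 - 4) = 0.0625 hours

0.0625 hours


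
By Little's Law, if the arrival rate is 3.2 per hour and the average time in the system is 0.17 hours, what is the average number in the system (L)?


L = lambda * W = 3.2 * 0.17 = 0.54

0.54


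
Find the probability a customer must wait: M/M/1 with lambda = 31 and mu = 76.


P(wait) = rho = lambda/mu = 31/76 = 0.4079

0.4079


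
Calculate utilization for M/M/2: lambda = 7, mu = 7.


rho = lambda/(c*mu) = 7/(2*7) = 0.5

0.5


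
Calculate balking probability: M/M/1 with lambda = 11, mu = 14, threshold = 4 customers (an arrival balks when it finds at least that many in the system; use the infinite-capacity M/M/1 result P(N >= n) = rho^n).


P(N >= 4) = rho^4 = (11/14)^4 = 0.3811

0.3811


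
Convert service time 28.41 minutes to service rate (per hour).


mu = 60 / avg_service_time = 60 / 28.41 = 2.11 per hour

2.11 per hour


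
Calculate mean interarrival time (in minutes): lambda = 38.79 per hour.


Mean interarrival time = 60/lambda = 60/38.79 = 1.55 minutes

1.55 minutes


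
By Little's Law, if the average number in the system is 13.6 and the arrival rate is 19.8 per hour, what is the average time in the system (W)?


W = L / lambda = 13.6 / 19.8 = 0.6869 hours

0.6869 hours


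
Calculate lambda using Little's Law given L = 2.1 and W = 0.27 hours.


lambda = L / W = 2.1 / 0.27 = 7.78 per hour

7.78 per hour


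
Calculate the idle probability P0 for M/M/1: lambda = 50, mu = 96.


P0 = 1 - rho = 1 - 50/96 = 0.4792

0.4792


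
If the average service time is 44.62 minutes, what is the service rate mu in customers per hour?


mu = 60 / avg_service_time = 60 / 44.62 = 1.34 per hour

1.34 per hour


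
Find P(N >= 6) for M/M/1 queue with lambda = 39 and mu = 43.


P(N >= 6) = rho^6 = (39/43)^6 = 0.5566

0.5566


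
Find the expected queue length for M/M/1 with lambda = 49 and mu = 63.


rho = 49/63; Lq = rho^2/(1-rho) = 2.72

2.72


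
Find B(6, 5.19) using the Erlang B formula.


B(N,A) = (A^N/N!) / sum(A^k/k!, k=0..N) with N=6, A=5.19 = 0.2061

0.2061


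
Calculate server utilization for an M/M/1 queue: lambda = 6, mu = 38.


rho = lambda/mu = 6/38 = 0.1579

0.1579


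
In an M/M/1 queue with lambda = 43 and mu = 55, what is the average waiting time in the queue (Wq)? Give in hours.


rho = 43/55; Wq = rho/(mu - lambda) = 0.0652 hours

0.0652 hours


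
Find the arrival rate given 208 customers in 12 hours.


lambda = total arrivals / time = 208 / 12 = 17.33 per hour

17.33 per hour


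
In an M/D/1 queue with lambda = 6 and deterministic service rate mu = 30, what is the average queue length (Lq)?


M/D/1: Lq = rho^2 / (2*(1-rho)) where rho = 6/30; Lq = 0.03

0.03


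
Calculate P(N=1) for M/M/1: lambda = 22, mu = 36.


rho = 22/36; P(n) = (1-rho)*rho^n = (1-22/36)*(22/36)^1 = 0.2377

0.2377


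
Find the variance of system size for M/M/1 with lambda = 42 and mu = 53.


rho = 42/53; Var(N) = rho/(1-rho)^2 = 18.4

18.4


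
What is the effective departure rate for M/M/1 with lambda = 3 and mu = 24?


For a stable queue (lambda < mu), throughput = lambda = 3 per hour

3 per hour


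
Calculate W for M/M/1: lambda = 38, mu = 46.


W = 1/(mu - lambda) = 1/(46 - 38) = 0.125 hours

0.125 hours


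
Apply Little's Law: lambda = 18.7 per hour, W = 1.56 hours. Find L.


L = lambda * W = 18.7 * 1.56 = 29.17

29.17


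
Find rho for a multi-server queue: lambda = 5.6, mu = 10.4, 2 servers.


rho = lambda / (c * mu) = 5.6 / (2 * 10.4) = 0.2692

0.2692


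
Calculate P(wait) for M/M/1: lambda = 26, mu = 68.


P(wait) = rho = lambda/mu = 26/68 = 0.3824

0.3824


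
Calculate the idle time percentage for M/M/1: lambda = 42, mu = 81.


Idle fraction = (1 - rho) * 100 = (1 - 42/81) * 100 = 48.1%

48.1%


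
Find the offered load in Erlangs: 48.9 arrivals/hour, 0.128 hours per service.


Offered load a = lambda * E[S] = 48.9 * 0.128 = 6.26 Erlangs

6.26 Erlangs


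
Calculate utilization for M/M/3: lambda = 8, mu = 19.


rho = lambda/(c*mu) = 8/(3*19) = 0.1404

0.1404


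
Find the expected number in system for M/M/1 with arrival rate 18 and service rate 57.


rho = 18/57; L = rho/(1-rho) = 0.46

0.46


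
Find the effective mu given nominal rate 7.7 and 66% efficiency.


Effective rate = mu * efficiency = 7.7 * 0.66 = 5.08 per hour

5.08 per hour


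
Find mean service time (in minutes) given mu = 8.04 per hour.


Mean service time = 60/mu = 60/8.04 = 7.46 minutes

7.46 minutes


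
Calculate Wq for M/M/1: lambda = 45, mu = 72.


rho = 45/72; Wq = rho/(mu - lambda) = 0.0231 hours

0.0231 hours


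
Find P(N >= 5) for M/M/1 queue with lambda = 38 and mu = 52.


P(N >= 5) = rho^5 = (38/52)^5 = 0.2084

0.2084


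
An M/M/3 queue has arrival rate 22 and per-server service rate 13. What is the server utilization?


rho = lambda/(c*mu) = 22/(3*13) = 0.5641

0.5641


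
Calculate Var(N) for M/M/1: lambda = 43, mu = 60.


rho = 43/60; Var(N) = rho/(1-rho)^2 = 8.93

8.93


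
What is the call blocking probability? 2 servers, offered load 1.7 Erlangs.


B(N,A) = (A^N/N!) / sum(A^k/k!, k=0..N) with N=2, A=1.7 = 0.3486

0.3486


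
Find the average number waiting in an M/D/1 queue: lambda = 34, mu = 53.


M/D/1: Lq = rho^2 / (2*(1-rho)) where rho = 34/53; Lq = 0.57

0.57


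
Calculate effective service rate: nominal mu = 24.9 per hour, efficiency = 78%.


Effective rate = mu * efficiency = 24.9 * 0.78 = 19.42 per hour

19.42 per hour


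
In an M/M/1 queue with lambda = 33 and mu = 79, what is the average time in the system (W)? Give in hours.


W = 1/(mu - lambda) = 1/(79 - 33) = 0.0217 hours

0.0217 hours


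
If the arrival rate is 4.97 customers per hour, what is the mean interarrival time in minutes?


Mean interarrival time = 60/lambda = 60/4.97 = 12.07 minutes

12.07 minutes


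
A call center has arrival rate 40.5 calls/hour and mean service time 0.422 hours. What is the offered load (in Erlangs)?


Offered load a = lambda * E[S] = 40.5 * 0.422 = 17.09 Erlangs

17.09 Erlangs


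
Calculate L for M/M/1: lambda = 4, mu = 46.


rho = 4/46; L = rho/(1-rho) = 0.1

0.1


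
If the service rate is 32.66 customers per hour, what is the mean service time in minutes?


Mean service time = 60/mu = 60/32.66 = 1.84 minutes

1.84 minutes


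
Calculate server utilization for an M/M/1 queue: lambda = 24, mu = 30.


rho = lambda/mu = 24/30 = 0.8

0.8


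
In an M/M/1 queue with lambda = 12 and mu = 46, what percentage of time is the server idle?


Idle fraction = (1 - rho) * 100 = (1 - 12/46) * 100 = 73.9%

73.9%


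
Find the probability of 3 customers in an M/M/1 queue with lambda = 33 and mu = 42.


rho = 33/42; P(n) = (1-rho)*rho^n = (1-33/42)*(33/42)^3 = 0.1039

0.1039


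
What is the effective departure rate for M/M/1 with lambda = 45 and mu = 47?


For a stable queue (lambda < mu), throughput = lambda = 45 per hour

45 per hour


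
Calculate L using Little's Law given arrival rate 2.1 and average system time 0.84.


L = lambda * W = 2.1 * 0.84 = 1.76

1.76


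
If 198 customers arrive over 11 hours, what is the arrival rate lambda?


lambda = total arrivals / time = 198 / 11 = 18.0 per hour

18.0 per hour


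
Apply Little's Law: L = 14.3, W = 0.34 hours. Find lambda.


lambda = L / W = 14.3 / 0.34 = 42.06 per hour

42.06 per hour


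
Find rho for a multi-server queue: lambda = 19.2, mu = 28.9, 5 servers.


rho = lambda / (c * mu) = 19.2 / (5 * 28.9) = 0.1329

0.1329


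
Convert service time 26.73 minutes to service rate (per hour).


mu = 60 / avg_service_time = 60 / 26.73 = 2.24 per hour

2.24 per hour


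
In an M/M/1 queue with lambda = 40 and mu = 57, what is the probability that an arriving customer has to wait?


P(wait) = rho = lambda/mu = 40/57 = 0.7018

0.7018


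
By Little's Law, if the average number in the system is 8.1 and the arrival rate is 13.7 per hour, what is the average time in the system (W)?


W = L / lambda = 8.1 / 13.7 = 0.5912 hours

0.5912 hours


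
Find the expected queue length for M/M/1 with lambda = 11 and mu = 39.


rho = 11/39; Lq = rho^2/(1-rho) = 0.11

0.11


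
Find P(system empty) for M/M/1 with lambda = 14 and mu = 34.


P0 = 1 - rho = 1 - 14/34 = 0.5882

0.5882


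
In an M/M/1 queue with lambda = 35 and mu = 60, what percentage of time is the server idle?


Idle fraction = (1 - rho) * 100 = (1 - 35/60) * 100 = 41.7%

41.7%


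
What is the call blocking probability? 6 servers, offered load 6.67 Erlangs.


B(N,A) = (A^N/N!) / sum(A^k/k!, k=0..N) with N=6, A=6.67 = 0.3103

0.3103


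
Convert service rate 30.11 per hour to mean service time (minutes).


Mean service time = 60/mu = 60/30.11 = 1.99 minutes

1.99 minutes


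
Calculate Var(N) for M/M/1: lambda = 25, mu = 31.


rho = 25/31; Var(N) = rho/(1-rho)^2 = 21.53

21.53


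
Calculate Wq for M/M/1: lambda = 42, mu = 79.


rho = 42/79; Wq = rho/(mu - lambda) = 0.0144 hours

0.0144 hours


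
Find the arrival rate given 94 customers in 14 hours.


lambda = total arrivals / time = 94 / 14 = 6.71 per hour

6.71 per hour


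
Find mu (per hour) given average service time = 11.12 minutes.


mu = 60 / avg_service_time = 60 / 11.12 = 5.4 per hour

5.4 per hour


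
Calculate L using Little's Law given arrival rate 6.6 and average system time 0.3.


L = lambda * W = 6.6 * 0.3 = 1.98

1.98


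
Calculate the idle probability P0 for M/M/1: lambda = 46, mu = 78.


P0 = 1 - rho = 1 - 46/78 = 0.4103

0.4103


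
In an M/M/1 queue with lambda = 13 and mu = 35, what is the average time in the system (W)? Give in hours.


W = 1/(mu - lambda) = 1/(35 - 13) = 0.0455 hours

0.0455 hours


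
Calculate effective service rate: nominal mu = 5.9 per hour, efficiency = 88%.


Effective rate = mu * efficiency = 5.9 * 0.88 = 5.19 per hour

5.19 per hour


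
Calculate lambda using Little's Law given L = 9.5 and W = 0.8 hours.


lambda = L / W = 9.5 / 0.8 = 11.88 per hour

11.88 per hour


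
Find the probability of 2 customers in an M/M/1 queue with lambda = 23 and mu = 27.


rho = 23/27; P(n) = (1-rho)*rho^n = (1-23/27)*(23/27)^2 = 0.1075

0.1075


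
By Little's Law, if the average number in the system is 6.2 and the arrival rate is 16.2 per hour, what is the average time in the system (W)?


W = L / lambda = 6.2 / 16.2 = 0.3827 hours

0.3827 hours


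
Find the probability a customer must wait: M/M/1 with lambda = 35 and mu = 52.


P(wait) = rho = lambda/mu = 35/52 = 0.6731

0.6731


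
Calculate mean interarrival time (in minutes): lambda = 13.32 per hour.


Mean interarrival time = 60/lambda = 60/13.32 = 4.5 minutes

4.5 minutes


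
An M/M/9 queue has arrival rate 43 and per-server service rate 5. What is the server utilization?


rho = lambda/(c*mu) = 43/(9*5) = 0.9556

0.9556


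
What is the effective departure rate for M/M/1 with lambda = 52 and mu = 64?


For a stable queue (lambda < mu), throughput = lambda = 52 per hour

52 per hour


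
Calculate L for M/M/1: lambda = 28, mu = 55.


rho = 28/55; L = rho/(1-rho) = 1.04

1.04


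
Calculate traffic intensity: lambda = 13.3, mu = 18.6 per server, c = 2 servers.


rho = lambda / (c * mu) = 13.3 / (2 * 18.6) = 0.3575

0.3575


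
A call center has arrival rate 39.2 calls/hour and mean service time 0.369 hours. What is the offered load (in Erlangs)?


Offered load a = lambda * E[S] = 39.2 * 0.369 = 14.46 Erlangs

14.46 Erlangs


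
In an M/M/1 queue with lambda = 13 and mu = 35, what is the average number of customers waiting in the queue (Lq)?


rho = 13/35; Lq = rho^2/(1-rho) = 0.22

0.22


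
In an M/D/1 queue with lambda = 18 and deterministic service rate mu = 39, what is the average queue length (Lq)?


M/D/1: Lq = rho^2 / (2*(1-rho)) where rho = 18/39; Lq = 0.2

0.2


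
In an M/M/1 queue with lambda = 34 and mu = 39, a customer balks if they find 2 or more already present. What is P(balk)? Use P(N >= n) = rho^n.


P(N >= 2) = rho^2 = (34/39)^2 = 0.76

0.76


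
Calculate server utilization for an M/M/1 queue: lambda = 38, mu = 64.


rho = lambda/mu = 38/64 = 0.5938

0.5938


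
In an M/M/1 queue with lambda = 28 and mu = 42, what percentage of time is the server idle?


Idle fraction = (1 - rho) * 100 = (1 - 28/42) * 100 = 33.3%

33.3%


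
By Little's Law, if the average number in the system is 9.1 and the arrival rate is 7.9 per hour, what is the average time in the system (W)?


W = L / lambda = 9.1 / 7.9 = 1.1519 hours

1.1519 hours


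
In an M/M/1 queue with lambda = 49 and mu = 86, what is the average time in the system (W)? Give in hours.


W = 1/(mu - lambda) = 1/(86 - 49) = 0.027 hours

0.027 hours


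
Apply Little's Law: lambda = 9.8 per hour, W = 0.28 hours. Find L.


L = lambda * W = 9.8 * 0.28 = 2.74

2.74


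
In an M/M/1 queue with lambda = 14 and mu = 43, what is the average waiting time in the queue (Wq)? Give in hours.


rho = 14/43; Wq = rho/(mu - lambda) = 0.0112 hours

0.0112 hours


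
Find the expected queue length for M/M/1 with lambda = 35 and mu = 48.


rho = 35/48; Lq = rho^2/(1-rho) = 1.96

1.96


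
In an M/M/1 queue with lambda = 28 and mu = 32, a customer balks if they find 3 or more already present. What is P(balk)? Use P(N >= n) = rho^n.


P(N >= 3) = rho^3 = (28/32)^3 = 0.6699

0.6699


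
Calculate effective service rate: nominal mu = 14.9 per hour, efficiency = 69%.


Effective rate = mu * efficiency = 14.9 * 0.69 = 10.28 per hour

10.28 per hour


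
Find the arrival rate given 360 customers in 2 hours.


lambda = total arrivals / time = 360 / 2 = 180.0 per hour

180.0 per hour


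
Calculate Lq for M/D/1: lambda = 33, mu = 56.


M/D/1: Lq = rho^2 / (2*(1-rho)) where rho = 33/56; Lq = 0.42

0.42


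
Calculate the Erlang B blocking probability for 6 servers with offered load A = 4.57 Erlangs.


B(N,A) = (A^N/N!) / sum(A^k/k!, k=0..N) with N=6, A=4.57 = 0.1594

0.1594


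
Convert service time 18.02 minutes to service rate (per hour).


mu = 60 / avg_service_time = 60 / 18.02 = 3.33 per hour

3.33 per hour


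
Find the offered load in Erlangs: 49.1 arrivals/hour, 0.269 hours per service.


Offered load a = lambda * E[S] = 49.1 * 0.269 = 13.21 Erlangs

13.21 Erlangs


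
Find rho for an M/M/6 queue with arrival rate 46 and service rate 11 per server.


rho = lambda/(c*mu) = 46/(6*11) = 0.697

0.697


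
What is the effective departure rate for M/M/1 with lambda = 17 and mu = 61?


For a stable queue (lambda < mu), throughput = lambda = 17 per hour

17 per hour


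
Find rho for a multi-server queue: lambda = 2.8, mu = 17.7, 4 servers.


rho = lambda / (c * mu) = 2.8 / (4 * 17.7) = 0.0395

0.0395


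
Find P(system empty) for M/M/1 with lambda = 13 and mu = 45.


P0 = 1 - rho = 1 - 13/45 = 0.7111

0.7111


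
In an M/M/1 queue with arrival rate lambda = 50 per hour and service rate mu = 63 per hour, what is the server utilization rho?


rho = lambda/mu = 50/63 = 0.7937

0.7937


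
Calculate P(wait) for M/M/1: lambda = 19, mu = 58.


P(wait) = rho = lambda/mu = 19/58 = 0.3276

0.3276


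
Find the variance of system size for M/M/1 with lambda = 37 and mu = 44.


rho = 37/44; Var(N) = rho/(1-rho)^2 = 33.22

33.22


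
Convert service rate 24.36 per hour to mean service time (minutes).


Mean service time = 60/mu = 60/24.36 = 2.46 minutes

2.46 minutes


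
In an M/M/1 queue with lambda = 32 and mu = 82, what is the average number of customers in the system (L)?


rho = 32/82; L = rho/(1-rho) = 0.64

0.64


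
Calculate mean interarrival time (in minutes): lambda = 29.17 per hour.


Mean interarrival time = 60/lambda = 60/29.17 = 2.06 minutes

2.06 minutes


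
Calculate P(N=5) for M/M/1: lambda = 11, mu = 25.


rho = 11/25; P(n) = (1-rho)*rho^n = (1-11/25)*(11/25)^5 = 0.0092

0.0092


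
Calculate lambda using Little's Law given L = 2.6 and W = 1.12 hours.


lambda = L / W = 2.6 / 1.12 = 2.32 per hour

2.32 per hour


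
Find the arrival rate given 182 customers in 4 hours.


lambda = total arrivals / time = 182 / 4 = 45.5 per hour

45.5 per hour


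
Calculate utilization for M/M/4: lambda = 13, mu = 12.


rho = lambda/(c*mu) = 13/(4*12) = 0.2708

0.2708


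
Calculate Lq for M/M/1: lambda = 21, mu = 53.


rho = 21/53; Lq = rho^2/(1-rho) = 0.26

0.26


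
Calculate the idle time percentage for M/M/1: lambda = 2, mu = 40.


Idle fraction = (1 - rho) * 100 = (1 - 2/40) * 100 = 95.0%

95.0%


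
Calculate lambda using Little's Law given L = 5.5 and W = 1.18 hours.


lambda = L / W = 5.5 / 1.18 = 4.66 per hour

4.66 per hour


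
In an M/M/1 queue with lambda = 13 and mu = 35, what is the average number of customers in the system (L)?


rho = 13/35; L = rho/(1-rho) = 0.59

0.59


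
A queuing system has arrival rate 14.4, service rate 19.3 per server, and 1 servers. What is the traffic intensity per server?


rho = lambda / (c * mu) = 14.4 / (1 * 19.3) = 0.7461

0.7461


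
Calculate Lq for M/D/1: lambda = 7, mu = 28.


M/D/1: Lq = rho^2 / (2*(1-rho)) where rho = 7/28; Lq = 0.04

0.04


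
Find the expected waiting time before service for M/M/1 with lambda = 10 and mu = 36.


rho = 10/36; Wq = rho/(mu - lambda) = 0.0107 hours

0.0107 hours


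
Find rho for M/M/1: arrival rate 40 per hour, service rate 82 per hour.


rho = lambda/mu = 40/82 = 0.4878

0.4878


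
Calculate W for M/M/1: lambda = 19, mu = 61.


W = 1/(mu - lambda) = 1/(61 - 19) = 0.0238 hours

0.0238 hours


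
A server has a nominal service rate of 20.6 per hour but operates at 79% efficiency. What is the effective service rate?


Effective rate = mu * efficiency = 20.6 * 0.79 = 16.27 per hour

16.27 per hour


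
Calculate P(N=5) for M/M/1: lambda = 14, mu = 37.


rho = 14/37; P(n) = (1-rho)*rho^n = (1-14/37)*(14/37)^5 = 0.0048

0.0048


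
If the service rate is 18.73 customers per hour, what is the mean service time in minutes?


Mean service time = 60/mu = 60/18.73 = 3.2 minutes

3.2 minutes


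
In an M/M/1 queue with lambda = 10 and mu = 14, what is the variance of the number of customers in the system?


rho = 10/14; Var(N) = rho/(1-rho)^2 = 8.75

8.75


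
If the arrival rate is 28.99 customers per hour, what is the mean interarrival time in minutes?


Mean interarrival time = 60/lambda = 60/28.99 = 2.07 minutes

2.07 minutes


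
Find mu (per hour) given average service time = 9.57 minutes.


mu = 60 / avg_service_time = 60 / 9.57 = 6.27 per hour

6.27 per hour


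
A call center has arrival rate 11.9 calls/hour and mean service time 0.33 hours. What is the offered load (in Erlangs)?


Offered load a = lambda * E[S] = 11.9 * 0.33 = 3.93 Erlangs

3.93 Erlangs


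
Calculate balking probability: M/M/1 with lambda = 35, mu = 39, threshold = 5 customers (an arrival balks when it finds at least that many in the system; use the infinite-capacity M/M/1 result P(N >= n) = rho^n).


P(N >= 5) = rho^5 = (35/39)^5 = 0.5821

0.5821


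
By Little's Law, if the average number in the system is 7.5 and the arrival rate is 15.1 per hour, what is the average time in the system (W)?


W = L / lambda = 7.5 / 15.1 = 0.4967 hours

0.4967 hours


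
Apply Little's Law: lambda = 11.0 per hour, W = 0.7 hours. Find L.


L = lambda * W = 11.0 * 0.7 = 7.7

7.7


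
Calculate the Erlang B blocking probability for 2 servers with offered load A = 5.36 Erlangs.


B(N,A) = (A^N/N!) / sum(A^k/k!, k=0..N) with N=2, A=5.36 = 0.6931

0.6931


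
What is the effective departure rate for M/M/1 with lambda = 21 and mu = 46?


For a stable queue (lambda < mu), throughput = lambda = 21 per hour

21 per hour


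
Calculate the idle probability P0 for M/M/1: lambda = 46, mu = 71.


P0 = 1 - rho = 1 - 46/71 = 0.3521

0.3521


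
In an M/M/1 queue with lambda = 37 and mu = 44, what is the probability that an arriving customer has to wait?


P(wait) = rho = lambda/mu = 37/44 = 0.8409

0.8409


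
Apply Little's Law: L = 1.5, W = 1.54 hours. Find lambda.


lambda = L / W = 1.5 / 1.54 = 0.97 per hour

0.97 per hour


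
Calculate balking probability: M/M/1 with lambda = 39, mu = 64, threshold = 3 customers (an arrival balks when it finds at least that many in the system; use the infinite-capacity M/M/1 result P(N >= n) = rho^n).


P(N >= 3) = rho^3 = (39/64)^3 = 0.2263

0.2263


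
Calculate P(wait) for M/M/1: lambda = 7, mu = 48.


P(wait) = rho = lambda/mu = 7/48 = 0.1458

0.1458


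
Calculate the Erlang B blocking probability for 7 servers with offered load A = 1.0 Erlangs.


B(N,A) = (A^N/N!) / sum(A^k/k!, k=0..N) with N=7, A=1.0 = 0.0001

0.0001


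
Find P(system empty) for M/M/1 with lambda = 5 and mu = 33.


P0 = 1 - rho = 1 - 5/33 = 0.8485

0.8485


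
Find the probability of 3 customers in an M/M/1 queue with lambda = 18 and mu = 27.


rho = 18/27; P(n) = (1-rho)*rho^n = (1-18/27)*(18/27)^3 = 0.0988

0.0988


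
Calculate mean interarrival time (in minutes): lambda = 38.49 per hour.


Mean interarrival time = 60/lambda = 60/38.49 = 1.56 minutes

1.56 minutes


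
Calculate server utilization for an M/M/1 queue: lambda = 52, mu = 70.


rho = lambda/mu = 52/70 = 0.7429

0.7429


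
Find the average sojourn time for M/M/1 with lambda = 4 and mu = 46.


W = 1/(mu - lambda) = 1/(46 - 4) = 0.0238 hours

0.0238 hours


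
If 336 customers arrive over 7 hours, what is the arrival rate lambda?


lambda = total arrivals / time = 336 / 7 = 48.0 per hour

48.0 per hour


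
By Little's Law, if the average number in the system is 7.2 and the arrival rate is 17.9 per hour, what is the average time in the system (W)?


W = L / lambda = 7.2 / 17.9 = 0.4022 hours

0.4022 hours


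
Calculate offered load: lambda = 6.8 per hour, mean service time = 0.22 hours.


Offered load a = lambda * E[S] = 6.8 * 0.22 = 1.5 Erlangs

1.5 Erlangs


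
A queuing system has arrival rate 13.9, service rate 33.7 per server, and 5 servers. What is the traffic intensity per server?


rho = lambda / (c * mu) = 13.9 / (5 * 33.7) = 0.0825

0.0825


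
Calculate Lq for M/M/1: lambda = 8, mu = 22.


rho = 8/22; Lq = rho^2/(1-rho) = 0.21

0.21


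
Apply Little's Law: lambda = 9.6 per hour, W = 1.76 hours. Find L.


L = lambda * W = 9.6 * 1.76 = 16.9

16.9


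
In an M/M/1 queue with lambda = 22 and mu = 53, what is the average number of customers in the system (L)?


rho = 22/53; L = rho/(1-rho) = 0.71

0.71


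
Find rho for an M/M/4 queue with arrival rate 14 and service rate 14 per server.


rho = lambda/(c*mu) = 14/(4*14) = 0.25

0.25


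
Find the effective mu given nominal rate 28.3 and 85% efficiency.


Effective rate = mu * efficiency = 28.3 * 0.85 = 24.06 per hour

24.06 per hour


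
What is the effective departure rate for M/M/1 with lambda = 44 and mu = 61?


For a stable queue (lambda < mu), throughput = lambda = 44 per hour

44 per hour


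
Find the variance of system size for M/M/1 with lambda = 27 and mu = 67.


rho = 27/67; Var(N) = rho/(1-rho)^2 = 1.13

1.13


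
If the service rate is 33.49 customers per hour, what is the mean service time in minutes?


Mean service time = 60/mu = 60/33.49 = 1.79 minutes

1.79 minutes


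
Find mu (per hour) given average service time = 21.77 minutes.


mu = 60 / avg_service_time = 60 / 21.77 = 2.76 per hour

2.76 per hour


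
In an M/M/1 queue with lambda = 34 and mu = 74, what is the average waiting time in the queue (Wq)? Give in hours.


rho = 34/74; Wq = rho/(mu - lambda) = 0.0115 hours

0.0115 hours


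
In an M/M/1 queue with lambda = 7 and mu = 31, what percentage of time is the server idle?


Idle fraction = (1 - rho) * 100 = (1 - 7/31) * 100 = 77.4%

77.4%


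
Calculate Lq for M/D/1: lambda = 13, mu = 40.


M/D/1: Lq = rho^2 / (2*(1-rho)) where rho = 13/40; Lq = 0.08

0.08


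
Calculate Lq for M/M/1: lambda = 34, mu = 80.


rho = 34/80; Lq = rho^2/(1-rho) = 0.31

0.31


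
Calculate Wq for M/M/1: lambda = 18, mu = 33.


rho = 18/33; Wq = rho/(mu - lambda) = 0.0364 hours

0.0364 hours


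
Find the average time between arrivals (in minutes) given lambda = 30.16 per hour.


Mean interarrival time = 60/lambda = 60/30.16 = 1.99 minutes

1.99 minutes


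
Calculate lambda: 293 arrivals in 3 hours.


lambda = total arrivals / time = 293 / 3 = 97.67 per hour

97.67 per hour


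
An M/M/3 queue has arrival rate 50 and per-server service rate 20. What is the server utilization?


rho = lambda/(c*mu) = 50/(3*20) = 0.8333

0.8333


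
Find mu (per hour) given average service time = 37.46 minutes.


mu = 60 / avg_service_time = 60 / 37.46 = 1.6 per hour

1.6 per hour


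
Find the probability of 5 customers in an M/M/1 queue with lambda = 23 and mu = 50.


rho = 23/50; P(n) = (1-rho)*rho^n = (1-23/50)*(23/50)^5 = 0.0111

0.0111


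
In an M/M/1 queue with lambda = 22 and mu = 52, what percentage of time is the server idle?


Idle fraction = (1 - rho) * 100 = (1 - 22/52) * 100 = 57.7%

57.7%


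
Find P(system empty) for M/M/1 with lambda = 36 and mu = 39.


P0 = 1 - rho = 1 - 36/39 = 0.0769

0.0769


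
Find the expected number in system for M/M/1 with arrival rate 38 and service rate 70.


rho = 38/70; L = rho/(1-rho) = 1.19

1.19


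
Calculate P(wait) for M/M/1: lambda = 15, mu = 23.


P(wait) = rho = lambda/mu = 15/23 = 0.6522

0.6522


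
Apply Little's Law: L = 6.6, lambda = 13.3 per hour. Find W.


W = L / lambda = 6.6 / 13.3 = 0.4962 hours

0.4962 hours


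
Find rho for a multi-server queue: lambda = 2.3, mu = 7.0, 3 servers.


rho = lambda / (c * mu) = 2.3 / (3 * 7.0) = 0.1095

0.1095


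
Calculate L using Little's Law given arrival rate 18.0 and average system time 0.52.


L = lambda * W = 18.0 * 0.52 = 9.36

9.36


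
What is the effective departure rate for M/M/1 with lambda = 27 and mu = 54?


For a stable queue (lambda < mu), throughput = lambda = 27 per hour

27 per hour


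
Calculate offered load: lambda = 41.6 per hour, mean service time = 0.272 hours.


Offered load a = lambda * E[S] = 41.6 * 0.272 = 11.32 Erlangs

11.32 Erlangs


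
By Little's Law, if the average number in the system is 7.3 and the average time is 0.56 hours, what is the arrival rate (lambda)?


lambda = L / W = 7.3 / 0.56 = 13.04 per hour

13.04 per hour


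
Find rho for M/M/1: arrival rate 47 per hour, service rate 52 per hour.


rho = lambda/mu = 47/52 = 0.9038

0.9038


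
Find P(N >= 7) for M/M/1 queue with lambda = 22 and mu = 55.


P(N >= 7) = rho^7 = (22/55)^7 = 0.0016

0.0016


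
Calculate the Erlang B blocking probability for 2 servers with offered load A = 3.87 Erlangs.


B(N,A) = (A^N/N!) / sum(A^k/k!, k=0..N) with N=2, A=3.87 = 0.6059

0.6059


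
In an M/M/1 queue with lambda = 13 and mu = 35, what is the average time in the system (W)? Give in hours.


W = 1/(mu - lambda) = 1/(35 - 13) = 0.0455 hours

0.0455 hours


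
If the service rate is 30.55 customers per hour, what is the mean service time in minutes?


Mean service time = 60/mu = 60/30.55 = 1.96 minutes

1.96 minutes


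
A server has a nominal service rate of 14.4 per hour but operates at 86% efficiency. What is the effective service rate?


Effective rate = mu * efficiency = 14.4 * 0.86 = 12.38 per hour

12.38 per hour


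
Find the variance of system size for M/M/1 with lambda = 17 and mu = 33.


rho = 17/33; Var(N) = rho/(1-rho)^2 = 2.19

2.19


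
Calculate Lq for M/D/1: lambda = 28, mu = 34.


M/D/1: Lq = rho^2 / (2*(1-rho)) where rho = 28/34; Lq = 1.92

1.92


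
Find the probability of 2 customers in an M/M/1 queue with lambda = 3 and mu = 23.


rho = 3/23; P(n) = (1-rho)*rho^n = (1-3/23)*(3/23)^2 = 0.0148

0.0148


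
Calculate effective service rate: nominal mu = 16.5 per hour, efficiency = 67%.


Effective rate = mu * efficiency = 16.5 * 0.67 = 11.06 per hour

11.06 per hour


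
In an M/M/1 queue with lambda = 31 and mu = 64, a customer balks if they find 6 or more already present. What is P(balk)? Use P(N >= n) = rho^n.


P(N >= 6) = rho^6 = (31/64)^6 = 0.0129

0.0129


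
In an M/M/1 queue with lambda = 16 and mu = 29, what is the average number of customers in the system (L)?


rho = 16/29; L = rho/(1-rho) = 1.23

1.23


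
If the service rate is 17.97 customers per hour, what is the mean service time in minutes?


Mean service time = 60/mu = 60/17.97 = 3.34 minutes

3.34 minutes


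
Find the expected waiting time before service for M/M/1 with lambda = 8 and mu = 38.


rho = 8/38; Wq = rho/(mu - lambda) = 0.007 hours

0.007 hours


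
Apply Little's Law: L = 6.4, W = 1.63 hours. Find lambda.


lambda = L / W = 6.4 / 1.63 = 3.93 per hour

3.93 per hour


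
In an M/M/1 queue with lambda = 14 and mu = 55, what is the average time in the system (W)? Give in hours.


W = 1/(mu - lambda) = 1/(55 - 14) = 0.0244 hours

0.0244 hours


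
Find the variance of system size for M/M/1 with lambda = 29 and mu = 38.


rho = 29/38; Var(N) = rho/(1-rho)^2 = 13.6

13.6


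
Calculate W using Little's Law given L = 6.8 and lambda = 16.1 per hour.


W = L / lambda = 6.8 / 16.1 = 0.4224 hours

0.4224 hours


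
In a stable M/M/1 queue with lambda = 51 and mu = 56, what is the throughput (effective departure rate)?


For a stable queue (lambda < mu), throughput = lambda = 51 per hour

51 per hour


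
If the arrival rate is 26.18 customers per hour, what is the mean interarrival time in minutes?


Mean interarrival time = 60/lambda = 60/26.18 = 2.29 minutes

2.29 minutes


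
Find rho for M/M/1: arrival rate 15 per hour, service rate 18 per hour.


rho = lambda/mu = 15/18 = 0.8333

0.8333


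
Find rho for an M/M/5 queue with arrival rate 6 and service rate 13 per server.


rho = lambda/(c*mu) = 6/(5*13) = 0.0923

0.0923


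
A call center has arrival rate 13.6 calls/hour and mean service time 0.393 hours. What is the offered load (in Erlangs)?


Offered load a = lambda * E[S] = 13.6 * 0.393 = 5.34 Erlangs

5.34 Erlangs


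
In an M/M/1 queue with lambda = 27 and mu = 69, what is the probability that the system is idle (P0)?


P0 = 1 - rho = 1 - 27/69 = 0.6087

0.6087


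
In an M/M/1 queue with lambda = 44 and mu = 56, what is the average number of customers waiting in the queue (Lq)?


rho = 44/56; Lq = rho^2/(1-rho) = 2.88

2.88


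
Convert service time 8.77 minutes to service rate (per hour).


mu = 60 / avg_service_time = 60 / 8.77 = 6.84 per hour

6.84 per hour


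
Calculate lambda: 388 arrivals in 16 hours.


lambda = total arrivals / time = 388 / 16 = 24.25 per hour

24.25 per hour


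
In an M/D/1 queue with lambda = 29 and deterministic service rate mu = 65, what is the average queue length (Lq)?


M/D/1: Lq = rho^2 / (2*(1-rho)) where rho = 29/65; Lq = 0.18

0.18


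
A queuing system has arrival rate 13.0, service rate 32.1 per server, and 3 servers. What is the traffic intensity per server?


rho = lambda / (c * mu) = 13.0 / (3 * 32.1) = 0.135

0.135


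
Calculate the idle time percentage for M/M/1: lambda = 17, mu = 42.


Idle fraction = (1 - rho) * 100 = (1 - 17/42) * 100 = 59.5%

59.5%


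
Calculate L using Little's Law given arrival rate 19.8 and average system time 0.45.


L = lambda * W = 19.8 * 0.45 = 8.91

8.91


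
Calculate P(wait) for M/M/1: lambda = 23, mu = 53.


P(wait) = rho = lambda/mu = 23/53 = 0.434

0.434


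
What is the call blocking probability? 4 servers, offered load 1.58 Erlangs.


B(N,A) = (A^N/N!) / sum(A^k/k!, k=0..N) with N=4, A=1.58 = 0.0547

0.0547


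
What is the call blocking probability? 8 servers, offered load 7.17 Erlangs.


B(N,A) = (A^N/N!) / sum(A^k/k!, k=0..N) with N=8, A=7.17 = 0.1886

0.1886


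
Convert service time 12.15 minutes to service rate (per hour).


mu = 60 / avg_service_time = 60 / 12.15 = 4.94 per hour

4.94 per hour


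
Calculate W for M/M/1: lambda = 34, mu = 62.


W = 1/(mu - lambda) = 1/(62 - 34) = 0.0357 hours

0.0357 hours


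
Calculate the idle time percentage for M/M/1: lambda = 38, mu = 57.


Idle fraction = (1 - rho) * 100 = (1 - 38/57) * 100 = 33.3%

33.3%


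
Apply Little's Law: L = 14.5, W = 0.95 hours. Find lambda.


lambda = L / W = 14.5 / 0.95 = 15.26 per hour

15.26 per hour


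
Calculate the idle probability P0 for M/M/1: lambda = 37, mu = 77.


P0 = 1 - rho = 1 - 37/77 = 0.5195

0.5195


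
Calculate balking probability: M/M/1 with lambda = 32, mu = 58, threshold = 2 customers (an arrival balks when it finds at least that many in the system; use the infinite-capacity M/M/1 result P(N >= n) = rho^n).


P(N >= 2) = rho^2 = (32/58)^2 = 0.3044

0.3044


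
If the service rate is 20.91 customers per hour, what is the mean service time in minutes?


Mean service time = 60/mu = 60/20.91 = 2.87 minutes

2.87 minutes


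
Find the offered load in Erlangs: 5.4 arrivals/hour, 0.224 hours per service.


Offered load a = lambda * E[S] = 5.4 * 0.224 = 1.21 Erlangs

1.21 Erlangs


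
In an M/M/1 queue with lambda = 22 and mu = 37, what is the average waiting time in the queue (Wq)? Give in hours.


rho = 22/37; Wq = rho/(mu - lambda) = 0.0396 hours

0.0396 hours


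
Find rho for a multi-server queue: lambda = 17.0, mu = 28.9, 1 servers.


rho = lambda / (c * mu) = 17.0 / (1 * 28.9) = 0.5882

0.5882
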